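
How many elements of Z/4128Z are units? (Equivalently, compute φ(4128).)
Z/4128Z has φ(4128) = 1344 units

An element a ∈ Z/4128Z is a unit iff gcd(a, 4128) = 1, so the number of units is φ(4128). φ is multiplicative, with φ(p^e) = p^e − p^(e−1). Factorise 4128 = 2^5 · 3 · 43. Then
  φ(4128) = (2^5 − 2^4) · (3 − 1) · (43 − 1) = 16 · 2 · 42 = 1344.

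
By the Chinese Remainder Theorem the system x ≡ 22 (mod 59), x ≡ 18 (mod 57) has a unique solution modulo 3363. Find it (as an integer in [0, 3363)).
x ≡ 3267 (mod 3363); the representative in [0, 3363) is 3267

The moduli 59, 57 are pairwise coprime, so by the CRT there is a unique solution mod 59·57 = 3363.
Solve by successive substitution. Start with x ≡ 22 (mod 59).
  Combine with x ≡ 18 (mod 57): write x = 22 + 59·t and require 22 + 59·t ≡ 18 (mod 57), i.e. 59·t ≡ 18 − 22 ≡ 53 (mod 57). Since 59^(−1) ≡ 29 (mod 57) (59 ≡ 2 (mod 57)), t ≡ 29·53 ≡ 55 (mod 57). So x ≡ 22 + 59·55 = 3267 (mod 3363).
Unique solution in [0, 3363): x = 3267.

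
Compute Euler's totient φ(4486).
φ(4486) = 2242

φ is multiplicative, with φ(p^e) = p^e − p^(e−1). Factorise 4486 = 2 · 2243. Then
  φ(4486) = (2 − 1) · (2243 − 1) = 1 · 2242 = 2242.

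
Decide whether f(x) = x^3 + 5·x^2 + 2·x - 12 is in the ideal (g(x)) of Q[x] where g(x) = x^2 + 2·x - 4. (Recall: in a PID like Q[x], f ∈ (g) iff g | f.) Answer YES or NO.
YES

In Q[x] the ideal (g) consists of all multiples of g, so f ∈ (g) iff g | f, i.e. iff the remainder of f on division by g is 0. Divide f by g (g is monic, so eliminate the leading term of the running remainder at each step):
  leading term x^3: subtract (x)·g(x) = x^3 + 2·x^2 - 4·x, leaving 3·x^2 + 6·x - 12
  leading term 3·x^2: subtract (3)·g(x) = 3·x^2 + 6·x - 12, leaving 0
The remainder is 0, so f(x) = g(x) · h(x) with h(x) = x + 3. Hence g | f, i.e. f ∈ (g).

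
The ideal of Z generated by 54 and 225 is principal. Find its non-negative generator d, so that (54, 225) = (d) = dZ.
(54, 225) = (9); d = 9

In the PID Z, (a, b) is generated by gcd(a, b). Compute gcd(225, 54) with the extended Euclidean algorithm, tracking rows (r, s, t) with s·225 + t·54 = r:
  row A: (225, 1, 0)   [1·225 + 0·54 = 225]
  row B: (54, 0, 1)   [0·225 + 1·54 = 54]
  225 = 4·54 + 9   → row C = row A − 4·row B = (9, 1, −4)   [check: 1·225 − 4·54 = 9]
  54 = 6·9 + 0   → remainder 0, stop. gcd = 9 (last nonzero row C).
So gcd(54, 225) = 9, with Bézout identity 1·225 − 4·54 = 9. Containment (⊇): the Bézout identity exhibits 9 as an element of (54, 225), giving (9) ⊆ (54, 225). Containment (⊆): since 9 | 54 and 9 | 225 (54 = 9·6, 225 = 9·25), every Z-linear combination of 54 and 225 is divisible by 9, so (54, 225) ⊆ (9). Therefore (54, 225) = (9), d = 9.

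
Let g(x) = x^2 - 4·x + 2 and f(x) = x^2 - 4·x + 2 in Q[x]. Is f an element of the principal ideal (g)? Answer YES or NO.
YES

In Q[x] the ideal (g) consists of all multiples of g, so f ∈ (g) iff g | f, i.e. iff the remainder of f on division by g is 0. Divide f by g (g is monic, so eliminate the leading term of the running remainder at each step):
  leading term x^2: subtract (1)·g(x) = x^2 - 4·x + 2, leaving 0
The remainder is 0, so f(x) = g(x) · h(x) with h(x) = 1. Hence g | f, i.e. f ∈ (g).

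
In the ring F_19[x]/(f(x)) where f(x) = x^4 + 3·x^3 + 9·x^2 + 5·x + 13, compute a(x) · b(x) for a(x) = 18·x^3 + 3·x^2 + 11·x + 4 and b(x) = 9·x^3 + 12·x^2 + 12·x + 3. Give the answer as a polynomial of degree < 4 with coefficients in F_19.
a · b ≡ 14·x^3 + 2·x^2 + 5 (mod f(x))

Multiply as integer polynomials: a · b = 162·x^6 + 243·x^5 + 351·x^4 + 258·x^3 + 189·x^2 + 81·x + 12. Reducing coefficients mod 19: a · b ≡ 10·x^6 + 15·x^5 + 9·x^4 + 11·x^3 + 18·x^2 + 5·x + 12. Now divide by f(x) = x^4 + 3·x^3 + 9·x^2 + 5·x + 13 in F_19[x], eliminating the leading term at each step:
  leading term 10·x^6: subtract (10·x^2)·f(x) = 10·x^6 + 11·x^5 + 14·x^4 + 12·x^3 + 16·x^2, leaving 4·x^5 + 14·x^4 + 18·x^3 + 2·x^2 + 5·x + 12 (coefficients mod 19)
  leading term 4·x^5: subtract (4·x)·f(x) = 4·x^5 + 12·x^4 + 17·x^3 + x^2 + 14·x, leaving 2·x^4 + x^3 + x^2 + 10·x + 12 (coefficients mod 19)
  leading term 2·x^4: subtract (2)·f(x) = 2·x^4 + 6·x^3 + 18·x^2 + 10·x + 7, leaving 14·x^3 + 2·x^2 + 5 (coefficients mod 19)
The degree is now < 4, so this is the remainder. Hence a · b ≡ 14·x^3 + 2·x^2 + 5 in F_19[x]/(f).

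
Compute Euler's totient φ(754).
φ(754) = 336

φ is multiplicative, with φ(p^e) = p^e − p^(e−1). Factorise 754 = 2 · 13 · 29. Then
  φ(754) = (2 − 1) · (13 − 1) · (29 − 1) = 1 · 12 · 28 = 336.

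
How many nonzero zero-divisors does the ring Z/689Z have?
In Z/689Z each nonzero element is either a unit (gcd with 689 is 1) or a zero-divisor (gcd > 1). The number of units is φ(689): factorise 689 = 13 · 53, so φ(689) = (13 − 1) · (53 − 1) = 12 · 52 = 624. The nonzero elements number 689 − 1 = 688. Hence the nonzero zero-divisors number 688 − 624 = 64.

Final answer: Z/689Z has 64 nonzero zero-divisors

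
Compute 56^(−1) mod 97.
56^(−1) ≡ 26 (mod 97)

Apply the extended Euclidean algorithm to (97, 56), tracking rows (r, s, t) with s·97 + t·56 = r. Each division r_prev = q·r_cur + r_new produces the new row as (previous row) − q·(current row):
  row A: (97, 1, 0)   [1·97 + 0·56 = 97]
  row B: (56, 0, 1)   [0·97 + 1·56 = 56]
  97 = 1·56 + 41   → row C = row A − 1·row B = (41, 1, −1)   [check: 1·97 − 1·56 = 41]
  56 = 1·41 + 15   → row D = row B − 1·row C = (15, −1, 2)   [check: −1·97 + 2·56 = 15]
  41 = 2·15 + 11   → row E = row C − 2·row D = (11, 3, −5)   [check: 3·97 − 5·56 = 11]
  15 = 1·11 + 4   → row F = row D − 1·row E = (4, −4, 7)   [check: −4·97 + 7·56 = 4]
  11 = 2·4 + 3   → row G = row E − 2·row F = (3, 11, −19)   [check: 11·97 − 19·56 = 3]
  4 = 1·3 + 1   → row H = row F − 1·row G = (1, −15, 26)   [check: −15·97 + 26·56 = 1]
  3 = 3·1 + 0   → remainder 0, stop. gcd = 1 (last nonzero row H).
The gcd is 1, so 56 is invertible mod 97. The last nonzero row gives −15·97 + 26·56 = 1, so t = 26. So 56^(−1) ≡ 26 (mod 97). Verify: 56 · 26 = 1456 ≡ 1 (mod 97). ✓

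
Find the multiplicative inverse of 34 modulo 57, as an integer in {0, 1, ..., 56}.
34^(−1) ≡ 52 (mod 57)

Apply the extended Euclidean algorithm to (57, 34), tracking rows (r, s, t) with s·57 + t·34 = r. Each division r_prev = q·r_cur + r_new produces the new row as (previous row) − q·(current row):
  row A: (57, 1, 0)   [1·57 + 0·34 = 57]
  row B: (34, 0, 1)   [0·57 + 1·34 = 34]
  57 = 1·34 + 23   → row C = row A − 1·row B = (23, 1, −1)   [check: 1·57 − 1·34 = 23]
  34 = 1·23 + 11   → row D = row B − 1·row C = (11, −1, 2)   [check: −1·57 + 2·34 = 11]
  23 = 2·11 + 1   → row E = row C − 2·row D = (1, 3, −5)   [check: 3·57 − 5·34 = 1]
  11 = 11·1 + 0   → remainder 0, stop. gcd = 1 (last nonzero row E).
The gcd is 1, so 34 is invertible mod 57. The last nonzero row gives 3·57 − 5·34 = 1, so t = −5. So 34^(−1) ≡ −5 ≡ 52 (mod 57). Verify: 34 · 52 = 1768 ≡ 1 (mod 57). ✓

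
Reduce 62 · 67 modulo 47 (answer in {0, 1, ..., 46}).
18

Reduce the factors first: 62 ≡ 15, 67 ≡ 20 (mod 47), so 62 · 67 ≡ 15 · 20 (mod 47). 15 · 20 = 300. Dividing by 47: 300 = 6·47 + 18. So (62 · 67) mod 47 = 18.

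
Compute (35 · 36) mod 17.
Reduce the factors first: 35 ≡ 1, 36 ≡ 2 (mod 17), so 35 · 36 ≡ 1 · 2 (mod 17). 1 · 2 = 2. Dividing by 17: 2 = 0·17 + 2. So (35 · 36) mod 17 = 2.

Final answer: 2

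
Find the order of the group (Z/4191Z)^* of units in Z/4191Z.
|(Z/4191Z)^*| = 2520

(Z/4191Z)^* consists of the classes a with gcd(a, 4191) = 1, so its order is φ(4191). φ is multiplicative, with φ(p^e) = p^e − p^(e−1). Factorise 4191 = 3 · 11 · 127. Then
  φ(4191) = (3 − 1) · (11 − 1) · (127 − 1) = 2 · 10 · 126 = 2520.
Thus |(Z/4191Z)^*| = 2520.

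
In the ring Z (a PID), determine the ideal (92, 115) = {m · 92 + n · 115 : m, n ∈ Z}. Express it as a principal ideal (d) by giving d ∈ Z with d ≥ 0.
(92, 115) = (23); d = 23

In the PID Z, (a, b) is generated by gcd(a, b). Compute gcd(115, 92) with the extended Euclidean algorithm, tracking rows (r, s, t) with s·115 + t·92 = r:
  row A: (115, 1, 0)   [1·115 + 0·92 = 115]
  row B: (92, 0, 1)   [0·115 + 1·92 = 92]
  115 = 1·92 + 23   → row C = row A − 1·row B = (23, 1, −1)   [check: 1·115 − 1·92 = 23]
  92 = 4·23 + 0   → remainder 0, stop. gcd = 23 (last nonzero row C).
So gcd(92, 115) = 23, with Bézout identity 1·115 − 1·92 = 23. Containment (⊇): the Bézout identity exhibits 23 as an element of (92, 115), giving (23) ⊆ (92, 115). Containment (⊆): since 23 | 92 and 23 | 115 (92 = 23·4, 115 = 23·5), every Z-linear combination of 92 and 115 is divisible by 23, so (92, 115) ⊆ (23). Therefore (92, 115) = (23), d = 23.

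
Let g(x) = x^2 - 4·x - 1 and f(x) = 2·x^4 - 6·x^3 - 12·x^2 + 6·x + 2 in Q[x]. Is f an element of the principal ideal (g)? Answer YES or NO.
YES

In Q[x] the ideal (g) consists of all multiples of g, so f ∈ (g) iff g | f, i.e. iff the remainder of f on division by g is 0. Divide f by g (g is monic, so eliminate the leading term of the running remainder at each step):
  leading term 2·x^4: subtract (2·x^2)·g(x) = 2·x^4 - 8·x^3 - 2·x^2, leaving 2·x^3 - 10·x^2 + 6·x + 2
  leading term 2·x^3: subtract (2·x)·g(x) = 2·x^3 - 8·x^2 - 2·x, leaving -2·x^2 + 8·x + 2
  leading term -2·x^2: subtract (-2)·g(x) = -2·x^2 + 8·x + 2, leaving 0
The remainder is 0, so f(x) = g(x) · h(x) with h(x) = 2·x^2 + 2·x - 2. Hence g | f, i.e. f ∈ (g).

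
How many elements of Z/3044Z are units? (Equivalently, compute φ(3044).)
An element a ∈ Z/3044Z is a unit iff gcd(a, 3044) = 1, so the number of units is φ(3044). φ is multiplicative, with φ(p^e) = p^e − p^(e−1). Factorise 3044 = 2^2 · 761. Then
  φ(3044) = (2^2 − 2^1) · (761 − 1) = 2 · 760 = 1520.

Final answer: Z/3044Z has φ(3044) = 1520 units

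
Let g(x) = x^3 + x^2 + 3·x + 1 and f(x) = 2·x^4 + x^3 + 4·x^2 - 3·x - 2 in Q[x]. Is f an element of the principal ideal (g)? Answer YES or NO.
NO

In Q[x] the ideal (g) consists of all multiples of g, so f ∈ (g) iff g | f, i.e. iff the remainder of f on division by g is 0. Divide f by g (g is monic, so eliminate the leading term of the running remainder at each step):
  leading term 2·x^4: subtract (2·x)·g(x) = 2·x^4 + 2·x^3 + 6·x^2 + 2·x, leaving -x^3 - 2·x^2 - 5·x - 2
  leading term -x^3: subtract (-1)·g(x) = -x^3 - x^2 - 3·x - 1, leaving -x^2 - 2·x - 1
The remainder r(x) = -x^2 - 2·x - 1 ≠ 0 (and deg r < deg g), so g ∤ f, i.e. f ∉ (g).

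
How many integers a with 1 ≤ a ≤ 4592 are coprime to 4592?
The number of a ∈ {1, ..., 4592} with gcd(a, 4592) = 1 is by definition Euler's totient φ(4592). φ is multiplicative, with φ(p^e) = p^e − p^(e−1). Factorise 4592 = 2^4 · 7 · 41. Then
  φ(4592) = (2^4 − 2^3) · (7 − 1) · (41 − 1) = 8 · 6 · 40 = 1920.
So there are 1920 such integers.

Final answer: 1920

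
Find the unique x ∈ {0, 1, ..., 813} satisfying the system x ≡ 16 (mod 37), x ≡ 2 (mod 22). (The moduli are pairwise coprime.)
x ≡ 90 (mod 814); the representative in [0, 814) is 90

The moduli 37, 22 are pairwise coprime, so by the CRT there is a unique solution mod 37·22 = 814.
Solve by successive substitution. Start with x ≡ 16 (mod 37).
  Combine with x ≡ 2 (mod 22): write x = 16 + 37·t and require 16 + 37·t ≡ 2 (mod 22), i.e. 37·t ≡ 2 − 16 ≡ 8 (mod 22). Since 37^(−1) ≡ 3 (mod 22) (37 ≡ 15 (mod 22)), t ≡ 3·8 ≡ 2 (mod 22). So x ≡ 16 + 37·2 = 90 (mod 814).
Unique solution in [0, 814): x = 90.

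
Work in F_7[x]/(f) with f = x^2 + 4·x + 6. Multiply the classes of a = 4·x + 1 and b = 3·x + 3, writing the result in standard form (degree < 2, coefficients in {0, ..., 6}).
a · b ≡ 2·x + 1 (mod f(x))

Multiply as integer polynomials: a · b = 12·x^2 + 15·x + 3. Reducing coefficients mod 7: a · b ≡ 5·x^2 + x + 3. Now divide by f(x) = x^2 + 4·x + 6 in F_7[x], eliminating the leading term at each step:
  leading term 5·x^2: subtract (5)·f(x) = 5·x^2 + 6·x + 2, leaving 2·x + 1 (coefficients mod 7)
The degree is now < 2, so this is the remainder. Hence a · b ≡ 2·x + 1 in F_7[x]/(f).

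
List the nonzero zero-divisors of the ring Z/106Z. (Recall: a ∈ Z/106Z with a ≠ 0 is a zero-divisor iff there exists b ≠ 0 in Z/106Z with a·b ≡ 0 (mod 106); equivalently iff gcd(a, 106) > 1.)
An element a ∈ Z/106Z (with a ≠ 0) is a zero-divisor iff gcd(a, 106) > 1 (because a is a unit precisely when gcd(a, n) = 1, and in Z/nZ every nonzero, non-unit element is a zero-divisor). Scan a = 1, ..., 105 and keep those with gcd(a, 106) > 1:
  gcd(2, 106) = 2, gcd(4, 106) = 2, gcd(6, 106) = 2, gcd(8, 106) = 2, gcd(10, 106) = 2, gcd(12, 106) = 2, gcd(14, 106) = 2, gcd(16, 106) = 2, gcd(18, 106) = 2, gcd(20, 106) = 2, gcd(22, 106) = 2, gcd(24, 106) = 2, gcd(26, 106) = 2, gcd(28, 106) = 2, gcd(30, 106) = 2, gcd(32, 106) = 2, gcd(34, 106) = 2, gcd(36, 106) = 2, gcd(38, 106) = 2, gcd(40, 106) = 2, gcd(42, 106) = 2, gcd(44, 106) = 2, gcd(46, 106) = 2, gcd(48, 106) = 2, gcd(50, 106) = 2, gcd(52, 106) = 2, gcd(53, 106) = 53, gcd(54, 106) = 2, gcd(56, 106) = 2, gcd(58, 106) = 2, gcd(60, 106) = 2, gcd(62, 106) = 2, gcd(64, 106) = 2, gcd(66, 106) = 2, gcd(68, 106) = 2, gcd(70, 106) = 2, gcd(72, 106) = 2, gcd(74, 106) = 2, gcd(76, 106) = 2, gcd(78, 106) = 2, gcd(80, 106) = 2, gcd(82, 106) = 2, gcd(84, 106) = 2, gcd(86, 106) = 2, gcd(88, 106) = 2, gcd(90, 106) = 2, gcd(92, 106) = 2, gcd(94, 106) = 2, gcd(96, 106) = 2, gcd(98, 106) = 2, gcd(100, 106) = 2, gcd(102, 106) = 2, gcd(104, 106) = 2.
All other a ∈ {1, ..., 105} have gcd(a, 106) = 1 and are units. So the nonzero zero-divisors are exactly the 53 values of a appearing in this scan.

Final answer: nonzero zero-divisors of Z/106Z = {2, 4, 6, 8, 10, 12, 14, 16, 18, 20, 22, 24, 26, 28, 30, 32, 34, 36, 38, 40, 42, 44, 46, 48, 50, 52, 53, 54, 56, 58, 60, 62, 64, 66, 68, 70, 72, 74, 76, 78, 80, 82, 84, 86, 88, 90, 92, 94, 96, 98, 100, 102, 104}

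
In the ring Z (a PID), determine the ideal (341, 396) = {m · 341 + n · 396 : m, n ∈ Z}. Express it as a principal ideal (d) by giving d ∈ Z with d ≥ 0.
In the PID Z, (a, b) is generated by gcd(a, b). Compute gcd(396, 341) with the extended Euclidean algorithm, tracking rows (r, s, t) with s·396 + t·341 = r:
  row A: (396, 1, 0)   [1·396 + 0·341 = 396]
  row B: (341, 0, 1)   [0·396 + 1·341 = 341]
  396 = 1·341 + 55   → row C = row A − 1·row B = (55, 1, −1)   [check: 1·396 − 1·341 = 55]
  341 = 6·55 + 11   → row D = row B − 6·row C = (11, −6, 7)   [check: −6·396 + 7·341 = 11]
  55 = 5·11 + 0   → remainder 0, stop. gcd = 11 (last nonzero row D).
So gcd(341, 396) = 11, with Bézout identity −6·396 + 7·341 = 11. Containment (⊇): the Bézout identity exhibits 11 as an element of (341, 396), giving (11) ⊆ (341, 396). Containment (⊆): since 11 | 341 and 11 | 396 (341 = 11·31, 396 = 11·36), every Z-linear combination of 341 and 396 is divisible by 11, so (341, 396) ⊆ (11). Therefore (341, 396) = (11), d = 11.

Final answer: (341, 396) = (11); d = 11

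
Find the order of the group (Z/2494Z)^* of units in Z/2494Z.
(Z/2494Z)^* consists of the classes a with gcd(a, 2494) = 1, so its order is φ(2494). φ is multiplicative, with φ(p^e) = p^e − p^(e−1). Factorise 2494 = 2 · 29 · 43. Then
  φ(2494) = (2 − 1) · (29 − 1) · (43 − 1) = 1 · 28 · 42 = 1176.
Thus |(Z/2494Z)^*| = 1176.

Final answer: |(Z/2494Z)^*| = 1176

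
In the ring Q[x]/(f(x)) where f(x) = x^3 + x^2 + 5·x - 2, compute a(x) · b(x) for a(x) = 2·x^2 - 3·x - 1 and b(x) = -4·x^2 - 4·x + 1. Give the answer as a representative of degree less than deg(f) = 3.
a · b ≡ 46·x^2 - 75·x + 23 (mod f(x))

First multiply in Q[x] without reducing: a · b = -8·x^4 + 4·x^3 + 18·x^2 + x - 1. Now divide by f(x) = x^3 + x^2 + 5·x - 2, eliminating the leading term at each step:
  leading term -8·x^4: subtract (-8·x)·f(x) = -8·x^4 - 8·x^3 - 40·x^2 + 16·x, leaving 12·x^3 + 58·x^2 - 15·x - 1
  leading term 12·x^3: subtract (12)·f(x) = 12·x^3 + 12·x^2 + 60·x - 24, leaving 46·x^2 - 75·x + 23
The degree is now < 3, so this is the remainder. Hence a · b ≡ 46·x^2 - 75·x + 23 in Q[x]/(f).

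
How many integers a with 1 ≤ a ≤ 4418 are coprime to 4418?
2162

The number of a ∈ {1, ..., 4418} with gcd(a, 4418) = 1 is by definition Euler's totient φ(4418). φ is multiplicative, with φ(p^e) = p^e − p^(e−1). Factorise 4418 = 2 · 47^2. Then
  φ(4418) = (2 − 1) · (47^2 − 47^1) = 1 · 2162 = 2162.
So there are 2162 such integers.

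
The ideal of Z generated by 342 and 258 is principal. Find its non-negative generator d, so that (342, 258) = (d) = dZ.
(342, 258) = (6); d = 6

In the PID Z, (a, b) is generated by gcd(a, b). Compute gcd(342, 258) with the extended Euclidean algorithm, tracking rows (r, s, t) with s·342 + t·258 = r:
  row A: (342, 1, 0)   [1·342 + 0·258 = 342]
  row B: (258, 0, 1)   [0·342 + 1·258 = 258]
  342 = 1·258 + 84   → row C = row A − 1·row B = (84, 1, −1)   [check: 1·342 − 1·258 = 84]
  258 = 3·84 + 6   → row D = row B − 3·row C = (6, −3, 4)   [check: −3·342 + 4·258 = 6]
  84 = 14·6 + 0   → remainder 0, stop. gcd = 6 (last nonzero row D).
So gcd(342, 258) = 6, with Bézout identity −3·342 + 4·258 = 6. Containment (⊇): the Bézout identity exhibits 6 as an element of (342, 258), giving (6) ⊆ (342, 258). Containment (⊆): since 6 | 342 and 6 | 258 (342 = 6·57, 258 = 6·43), every Z-linear combination of 342 and 258 is divisible by 6, so (342, 258) ⊆ (6). Therefore (342, 258) = (6), d = 6.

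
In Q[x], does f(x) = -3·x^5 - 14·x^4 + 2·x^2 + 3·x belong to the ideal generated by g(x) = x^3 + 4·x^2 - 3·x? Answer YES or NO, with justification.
In Q[x] the ideal (g) consists of all multiples of g, so f ∈ (g) iff g | f, i.e. iff the remainder of f on division by g is 0. Divide f by g (g is monic, so eliminate the leading term of the running remainder at each step):
  leading term -3·x^5: subtract (-3·x^2)·g(x) = -3·x^5 - 12·x^4 + 9·x^3, leaving -2·x^4 - 9·x^3 + 2·x^2 + 3·x
  leading term -2·x^4: subtract (-2·x)·g(x) = -2·x^4 - 8·x^3 + 6·x^2, leaving -x^3 - 4·x^2 + 3·x
  leading term -x^3: subtract (-1)·g(x) = -x^3 - 4·x^2 + 3·x, leaving 0
The remainder is 0, so f(x) = g(x) · h(x) with h(x) = -3·x^2 - 2·x - 1. Hence g | f, i.e. f ∈ (g).

Final answer: YES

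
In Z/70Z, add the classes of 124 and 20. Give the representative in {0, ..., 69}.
4

Reduce the summands first: 124 ≡ 54 (mod 70), so 124 + 20 ≡ 54 + 20 (mod 70). 54 + 20 = 74; 74 = 1·70 + 4, so (124 + 20) mod 70 = 4.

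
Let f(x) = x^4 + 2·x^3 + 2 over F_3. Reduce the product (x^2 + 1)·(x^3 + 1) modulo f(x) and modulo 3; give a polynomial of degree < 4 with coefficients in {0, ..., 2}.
a · b ≡ 2·x^3 + x^2 + x + 2 (mod f(x))

Multiply as integer polynomials: a · b = x^5 + x^3 + x^2 + 1. Reducing coefficients mod 3: a · b ≡ x^5 + x^3 + x^2 + 1. Now divide by f(x) = x^4 + 2·x^3 + 2 in F_3[x], eliminating the leading term at each step:
  leading term x^5: subtract (x)·f(x) = x^5 + 2·x^4 + 2·x, leaving x^4 + x^3 + x^2 + x + 1 (coefficients mod 3)
  leading term x^4: subtract (1)·f(x) = x^4 + 2·x^3 + 2, leaving 2·x^3 + x^2 + x + 2 (coefficients mod 3)
The degree is now < 4, so this is the remainder. Hence a · b ≡ 2·x^3 + x^2 + x + 2 in F_3[x]/(f).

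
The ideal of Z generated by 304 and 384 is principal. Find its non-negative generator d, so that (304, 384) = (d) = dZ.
In the PID Z, (a, b) is generated by gcd(a, b). Compute gcd(384, 304) with the extended Euclidean algorithm, tracking rows (r, s, t) with s·384 + t·304 = r:
  row A: (384, 1, 0)   [1·384 + 0·304 = 384]
  row B: (304, 0, 1)   [0·384 + 1·304 = 304]
  384 = 1·304 + 80   → row C = row A − 1·row B = (80, 1, −1)   [check: 1·384 − 1·304 = 80]
  304 = 3·80 + 64   → row D = row B − 3·row C = (64, −3, 4)   [check: −3·384 + 4·304 = 64]
  80 = 1·64 + 16   → row E = row C − 1·row D = (16, 4, −5)   [check: 4·384 − 5·304 = 16]
  64 = 4·16 + 0   → remainder 0, stop. gcd = 16 (last nonzero row E).
So gcd(304, 384) = 16, with Bézout identity 4·384 − 5·304 = 16. Containment (⊇): the Bézout identity exhibits 16 as an element of (304, 384), giving (16) ⊆ (304, 384). Containment (⊆): since 16 | 304 and 16 | 384 (304 = 16·19, 384 = 16·24), every Z-linear combination of 304 and 384 is divisible by 16, so (304, 384) ⊆ (16). Therefore (304, 384) = (16), d = 16.

Final answer: (304, 384) = (16); d = 16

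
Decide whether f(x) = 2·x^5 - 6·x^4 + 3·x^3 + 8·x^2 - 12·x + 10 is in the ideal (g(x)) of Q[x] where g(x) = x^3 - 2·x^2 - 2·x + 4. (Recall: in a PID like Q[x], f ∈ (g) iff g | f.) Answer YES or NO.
In Q[x] the ideal (g) consists of all multiples of g, so f ∈ (g) iff g | f, i.e. iff the remainder of f on division by g is 0. Divide f by g (g is monic, so eliminate the leading term of the running remainder at each step):
  leading term 2·x^5: subtract (2·x^2)·g(x) = 2·x^5 - 4·x^4 - 4·x^3 + 8·x^2, leaving -2·x^4 + 7·x^3 - 12·x + 10
  leading term -2·x^4: subtract (-2·x)·g(x) = -2·x^4 + 4·x^3 + 4·x^2 - 8·x, leaving 3·x^3 - 4·x^2 - 4·x + 10
  leading term 3·x^3: subtract (3)·g(x) = 3·x^3 - 6·x^2 - 6·x + 12, leaving 2·x^2 + 2·x - 2
The remainder r(x) = 2·x^2 + 2·x - 2 ≠ 0 (and deg r < deg g), so g ∤ f, i.e. f ∉ (g).

Final answer: NO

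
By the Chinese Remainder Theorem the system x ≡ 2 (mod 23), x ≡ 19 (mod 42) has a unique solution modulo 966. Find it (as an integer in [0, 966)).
The moduli 23, 42 are pairwise coprime, so by the CRT there is a unique solution mod 23·42 = 966.
Solve by successive substitution. Start with x ≡ 2 (mod 23).
  Combine with x ≡ 19 (mod 42): write x = 2 + 23·t and require 2 + 23·t ≡ 19 (mod 42), i.e. 23·t ≡ 19 − 2 ≡ 17 (mod 42). Since 23^(−1) ≡ 11 (mod 42), t ≡ 11·17 ≡ 19 (mod 42). So x ≡ 2 + 23·19 = 439 (mod 966).
Unique solution in [0, 966): x = 439.

Final answer: x ≡ 439 (mod 966); the representative in [0, 966) is 439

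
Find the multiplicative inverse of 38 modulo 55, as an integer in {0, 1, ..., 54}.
Apply the extended Euclidean algorithm to (55, 38), tracking rows (r, s, t) with s·55 + t·38 = r. Each division r_prev = q·r_cur + r_new produces the new row as (previous row) − q·(current row):
  row A: (55, 1, 0)   [1·55 + 0·38 = 55]
  row B: (38, 0, 1)   [0·55 + 1·38 = 38]
  55 = 1·38 + 17   → row C = row A − 1·row B = (17, 1, −1)   [check: 1·55 − 1·38 = 17]
  38 = 2·17 + 4   → row D = row B − 2·row C = (4, −2, 3)   [check: −2·55 + 3·38 = 4]
  17 = 4·4 + 1   → row E = row C − 4·row D = (1, 9, −13)   [check: 9·55 − 13·38 = 1]
  4 = 4·1 + 0   → remainder 0, stop. gcd = 1 (last nonzero row E).
The gcd is 1, so 38 is invertible mod 55. The last nonzero row gives 9·55 − 13·38 = 1, so t = −13. So 38^(−1) ≡ −13 ≡ 42 (mod 55). Verify: 38 · 42 = 1596 ≡ 1 (mod 55). ✓

Final answer: 38^(−1) ≡ 42 (mod 55)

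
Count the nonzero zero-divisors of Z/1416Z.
Z/1416Z has 951 nonzero zero-divisors

In Z/1416Z each nonzero element is either a unit (gcd with 1416 is 1) or a zero-divisor (gcd > 1). The number of units is φ(1416): factorise 1416 = 2^3 · 3 · 59, so φ(1416) = (2^3 − 2^2) · (3 − 1) · (59 − 1) = 4 · 2 · 58 = 464. The nonzero elements number 1416 − 1 = 1415. Hence the nonzero zero-divisors number 1415 − 464 = 951.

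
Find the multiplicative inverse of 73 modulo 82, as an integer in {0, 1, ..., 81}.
Apply the extended Euclidean algorithm to (82, 73), tracking rows (r, s, t) with s·82 + t·73 = r. Each division r_prev = q·r_cur + r_new produces the new row as (previous row) − q·(current row):
  row A: (82, 1, 0)   [1·82 + 0·73 = 82]
  row B: (73, 0, 1)   [0·82 + 1·73 = 73]
  82 = 1·73 + 9   → row C = row A − 1·row B = (9, 1, −1)   [check: 1·82 − 1·73 = 9]
  73 = 8·9 + 1   → row D = row B − 8·row C = (1, −8, 9)   [check: −8·82 + 9·73 = 1]
  9 = 9·1 + 0   → remainder 0, stop. gcd = 1 (last nonzero row D).
The gcd is 1, so 73 is invertible mod 82. The last nonzero row gives −8·82 + 9·73 = 1, so t = 9. So 73^(−1) ≡ 9 (mod 82). Verify: 73 · 9 = 657 ≡ 1 (mod 82). ✓

Final answer: 73^(−1) ≡ 9 (mod 82)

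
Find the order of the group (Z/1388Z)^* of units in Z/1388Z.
|(Z/1388Z)^*| = 692

(Z/1388Z)^* consists of the classes a with gcd(a, 1388) = 1, so its order is φ(1388). φ is multiplicative, with φ(p^e) = p^e − p^(e−1). Factorise 1388 = 2^2 · 347. Then
  φ(1388) = (2^2 − 2^1) · (347 − 1) = 2 · 346 = 692.
Thus |(Z/1388Z)^*| = 692.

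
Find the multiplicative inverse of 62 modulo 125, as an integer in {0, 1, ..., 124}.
Apply the extended Euclidean algorithm to (125, 62), tracking rows (r, s, t) with s·125 + t·62 = r. Each division r_prev = q·r_cur + r_new produces the new row as (previous row) − q·(current row):
  row A: (125, 1, 0)   [1·125 + 0·62 = 125]
  row B: (62, 0, 1)   [0·125 + 1·62 = 62]
  125 = 2·62 + 1   → row C = row A − 2·row B = (1, 1, −2)   [check: 1·125 − 2·62 = 1]
  62 = 62·1 + 0   → remainder 0, stop. gcd = 1 (last nonzero row C).
The gcd is 1, so 62 is invertible mod 125. The last nonzero row gives 1·125 − 2·62 = 1, so t = −2. So 62^(−1) ≡ −2 ≡ 123 (mod 125). Verify: 62 · 123 = 7626 ≡ 1 (mod 125). ✓

Final answer: 62^(−1) ≡ 123 (mod 125)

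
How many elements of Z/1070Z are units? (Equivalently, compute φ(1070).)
Z/1070Z has φ(1070) = 424 units

An element a ∈ Z/1070Z is a unit iff gcd(a, 1070) = 1, so the number of units is φ(1070). φ is multiplicative, with φ(p^e) = p^e − p^(e−1). Factorise 1070 = 2 · 5 · 107. Then
  φ(1070) = (2 − 1) · (5 − 1) · (107 − 1) = 1 · 4 · 106 = 424.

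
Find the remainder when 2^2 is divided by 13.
4

Use repeated squaring. Binary(2) = 10. Walk through the bits of the exponent 2 left-to-right: at each bit after the leading one, square the running value, then multiply by 2 if the bit is 1 (always reducing mod 13):
  bit 1 = 1 (leading): start with 2.
  bit 2 = 0: square 2^2 = 4 (mod 13).
Final value: 2^2 ≡ 4 (mod 13).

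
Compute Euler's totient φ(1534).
φ(1534) = 696

φ is multiplicative, with φ(p^e) = p^e − p^(e−1). Factorise 1534 = 2 · 13 · 59. Then
  φ(1534) = (2 − 1) · (13 − 1) · (59 − 1) = 1 · 12 · 58 = 696.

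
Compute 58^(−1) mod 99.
Apply the extended Euclidean algorithm to (99, 58), tracking rows (r, s, t) with s·99 + t·58 = r. Each division r_prev = q·r_cur + r_new produces the new row as (previous row) − q·(current row):
  row A: (99, 1, 0)   [1·99 + 0·58 = 99]
  row B: (58, 0, 1)   [0·99 + 1·58 = 58]
  99 = 1·58 + 41   → row C = row A − 1·row B = (41, 1, −1)   [check: 1·99 − 1·58 = 41]
  58 = 1·41 + 17   → row D = row B − 1·row C = (17, −1, 2)   [check: −1·99 + 2·58 = 17]
  41 = 2·17 + 7   → row E = row C − 2·row D = (7, 3, −5)   [check: 3·99 − 5·58 = 7]
  17 = 2·7 + 3   → row F = row D − 2·row E = (3, −7, 12)   [check: −7·99 + 12·58 = 3]
  7 = 2·3 + 1   → row G = row E − 2·row F = (1, 17, −29)   [check: 17·99 − 29·58 = 1]
  3 = 3·1 + 0   → remainder 0, stop. gcd = 1 (last nonzero row G).
The gcd is 1, so 58 is invertible mod 99. The last nonzero row gives 17·99 − 29·58 = 1, so t = −29. So 58^(−1) ≡ −29 ≡ 70 (mod 99). Verify: 58 · 70 = 4060 ≡ 1 (mod 99). ✓

Final answer: 58^(−1) ≡ 70 (mod 99)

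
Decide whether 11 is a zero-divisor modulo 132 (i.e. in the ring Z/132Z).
gcd(11, 132) = 11 > 1, so 11 is not a unit in Z/132Z. In Z/nZ every nonzero non-unit is a zero-divisor: explicitly, take b = 132/gcd = 12 ≠ 0 (mod 132); then 11·12 = 132 = 1·132, i.e. 11·12 ≡ 0 (mod 132). So 11 is a zero-divisor.

Final answer: YES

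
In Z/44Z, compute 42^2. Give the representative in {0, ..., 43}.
4

Use repeated squaring. Binary(2) = 10. Walk through the bits of the exponent 2 left-to-right: at each bit after the leading one, square the running value, then multiply by 42 if the bit is 1 (always reducing mod 44):
  bit 1 = 1 (leading): start with 42.
  bit 2 = 0: square 42^2 = 1764 ≡ 4 (mod 44).
Final value: 42^2 ≡ 4 (mod 44).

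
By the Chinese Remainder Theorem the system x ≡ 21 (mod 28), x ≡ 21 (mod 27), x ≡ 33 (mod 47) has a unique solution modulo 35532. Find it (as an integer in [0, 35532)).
x ≡ 2289 (mod 35532); the representative in [0, 35532) is 2289

The moduli 28, 27, 47 are pairwise coprime, so by the CRT there is a unique solution mod 28·27·47 = 35532.
Solve by successive substitution. Start with x ≡ 21 (mod 28).
  Combine with x ≡ 21 (mod 27): write x = 21 + 28·t and require 21 + 28·t ≡ 21 (mod 27), i.e. 28·t ≡ 21 − 21 ≡ 0 (mod 27). Since 28^(−1) ≡ 1 (mod 27) (28 ≡ 1 (mod 27)), t ≡ 1·0 ≡ 0 (mod 27). So x ≡ 21 + 28·0 = 21 (mod 756).
  Combine with x ≡ 33 (mod 47): write x = 21 + 756·t and require 21 + 756·t ≡ 33 (mod 47), i.e. 756·t ≡ 33 − 21 ≡ 12 (mod 47). Since 756^(−1) ≡ 12 (mod 47) (756 ≡ 4 (mod 47)), t ≡ 12·12 ≡ 3 (mod 47). So x ≡ 21 + 756·3 = 2289 (mod 35532).
Unique solution in [0, 35532): x = 2289.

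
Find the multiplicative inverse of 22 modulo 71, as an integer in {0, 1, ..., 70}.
Apply the extended Euclidean algorithm to (71, 22), tracking rows (r, s, t) with s·71 + t·22 = r. Each division r_prev = q·r_cur + r_new produces the new row as (previous row) − q·(current row):
  row A: (71, 1, 0)   [1·71 + 0·22 = 71]
  row B: (22, 0, 1)   [0·71 + 1·22 = 22]
  71 = 3·22 + 5   → row C = row A − 3·row B = (5, 1, −3)   [check: 1·71 − 3·22 = 5]
  22 = 4·5 + 2   → row D = row B − 4·row C = (2, −4, 13)   [check: −4·71 + 13·22 = 2]
  5 = 2·2 + 1   → row E = row C − 2·row D = (1, 9, −29)   [check: 9·71 − 29·22 = 1]
  2 = 2·1 + 0   → remainder 0, stop. gcd = 1 (last nonzero row E).
The gcd is 1, so 22 is invertible mod 71. The last nonzero row gives 9·71 − 29·22 = 1, so t = −29. So 22^(−1) ≡ −29 ≡ 42 (mod 71). Verify: 22 · 42 = 924 ≡ 1 (mod 71). ✓

Final answer: 22^(−1) ≡ 42 (mod 71)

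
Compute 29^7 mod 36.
29

Use repeated squaring. Binary(7) = 111. Walk through the bits of the exponent 7 left-to-right: at each bit after the leading one, square the running value, then multiply by 29 if the bit is 1 (always reducing mod 36):
  bit 1 = 1 (leading): start with 29.
  bit 2 = 1: square 29^2 = 841 ≡ 13; bit is 1, so multiply 13·29 = 377 ≡ 17 (mod 36).
  bit 3 = 1: square 17^2 = 289 ≡ 1; bit is 1, so multiply 1·29 = 29 (mod 36).
Final value: 29^7 ≡ 29 (mod 36).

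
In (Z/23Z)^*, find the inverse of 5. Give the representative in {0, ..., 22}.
5^(−1) ≡ 14 (mod 23)

Apply the extended Euclidean algorithm to (23, 5), tracking rows (r, s, t) with s·23 + t·5 = r. Each division r_prev = q·r_cur + r_new produces the new row as (previous row) − q·(current row):
  row A: (23, 1, 0)   [1·23 + 0·5 = 23]
  row B: (5, 0, 1)   [0·23 + 1·5 = 5]
  23 = 4·5 + 3   → row C = row A − 4·row B = (3, 1, −4)   [check: 1·23 − 4·5 = 3]
  5 = 1·3 + 2   → row D = row B − 1·row C = (2, −1, 5)   [check: −1·23 + 5·5 = 2]
  3 = 1·2 + 1   → row E = row C − 1·row D = (1, 2, −9)   [check: 2·23 − 9·5 = 1]
  2 = 2·1 + 0   → remainder 0, stop. gcd = 1 (last nonzero row E).
The gcd is 1, so 5 is invertible mod 23. The last nonzero row gives 2·23 − 9·5 = 1, so t = −9. So 5^(−1) ≡ −9 ≡ 14 (mod 23). Verify: 5 · 14 = 70 ≡ 1 (mod 23). ✓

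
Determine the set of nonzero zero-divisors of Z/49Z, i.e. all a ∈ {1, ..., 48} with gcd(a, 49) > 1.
nonzero zero-divisors of Z/49Z = {7, 14, 21, 28, 35, 42}

An element a ∈ Z/49Z (with a ≠ 0) is a zero-divisor iff gcd(a, 49) > 1 (because a is a unit precisely when gcd(a, n) = 1, and in Z/nZ every nonzero, non-unit element is a zero-divisor). Scan a = 1, ..., 48 and keep those with gcd(a, 49) > 1:
  gcd(7, 49) = 7, gcd(14, 49) = 7, gcd(21, 49) = 7, gcd(28, 49) = 7, gcd(35, 49) = 7, gcd(42, 49) = 7.
All other a ∈ {1, ..., 48} have gcd(a, 49) = 1 and are units. So the nonzero zero-divisors are exactly the 6 values of a appearing in this scan.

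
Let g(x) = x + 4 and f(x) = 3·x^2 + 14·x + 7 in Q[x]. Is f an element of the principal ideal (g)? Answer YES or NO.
NO

In Q[x] the ideal (g) consists of all multiples of g, so f ∈ (g) iff g | f, i.e. iff the remainder of f on division by g is 0. Divide f by g (g is monic, so eliminate the leading term of the running remainder at each step):
  leading term 3·x^2: subtract (3·x)·g(x) = 3·x^2 + 12·x, leaving 2·x + 7
  leading term 2·x: subtract (2)·g(x) = 2·x + 8, leaving -1
The remainder r(x) = -1 ≠ 0 (and deg r < deg g), so g ∤ f, i.e. f ∉ (g).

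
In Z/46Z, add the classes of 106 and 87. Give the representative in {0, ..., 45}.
Reduce the summands first: 106 ≡ 14, 87 ≡ 41 (mod 46), so 106 + 87 ≡ 14 + 41 (mod 46). 14 + 41 = 55; 55 = 1·46 + 9, so (106 + 87) mod 46 = 9.

Final answer: 9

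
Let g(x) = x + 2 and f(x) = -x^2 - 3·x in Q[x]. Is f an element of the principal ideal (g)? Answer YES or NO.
In Q[x] the ideal (g) consists of all multiples of g, so f ∈ (g) iff g | f, i.e. iff the remainder of f on division by g is 0. Divide f by g (g is monic, so eliminate the leading term of the running remainder at each step):
  leading term -x^2: subtract (-x)·g(x) = -x^2 - 2·x, leaving -x
  leading term -x: subtract (-1)·g(x) = -x - 2, leaving 2
The remainder r(x) = 2 ≠ 0 (and deg r < deg g), so g ∤ f, i.e. f ∉ (g).

Final answer: NO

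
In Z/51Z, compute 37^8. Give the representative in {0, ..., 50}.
16

Use repeated squaring. Binary(8) = 1000. Walk through the bits of the exponent 8 left-to-right: at each bit after the leading one, square the running value, then multiply by 37 if the bit is 1 (always reducing mod 51):
  bit 1 = 1 (leading): start with 37.
  bit 2 = 0: square 37^2 = 1369 ≡ 43 (mod 51).
  bit 3 = 0: square 43^2 = 1849 ≡ 13 (mod 51).
  bit 4 = 0: square 13^2 = 169 ≡ 16 (mod 51).
Final value: 37^8 ≡ 16 (mod 51).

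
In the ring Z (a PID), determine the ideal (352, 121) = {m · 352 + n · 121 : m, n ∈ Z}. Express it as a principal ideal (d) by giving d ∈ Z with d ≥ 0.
(352, 121) = (11); d = 11

In the PID Z, (a, b) is generated by gcd(a, b). Compute gcd(352, 121) with the extended Euclidean algorithm, tracking rows (r, s, t) with s·352 + t·121 = r:
  row A: (352, 1, 0)   [1·352 + 0·121 = 352]
  row B: (121, 0, 1)   [0·352 + 1·121 = 121]
  352 = 2·121 + 110   → row C = row A − 2·row B = (110, 1, −2)   [check: 1·352 − 2·121 = 110]
  121 = 1·110 + 11   → row D = row B − 1·row C = (11, −1, 3)   [check: −1·352 + 3·121 = 11]
  110 = 10·11 + 0   → remainder 0, stop. gcd = 11 (last nonzero row D).
So gcd(352, 121) = 11, with Bézout identity −1·352 + 3·121 = 11. Containment (⊇): the Bézout identity exhibits 11 as an element of (352, 121), giving (11) ⊆ (352, 121). Containment (⊆): since 11 | 352 and 11 | 121 (352 = 11·32, 121 = 11·11), every Z-linear combination of 352 and 121 is divisible by 11, so (352, 121) ⊆ (11). Therefore (352, 121) = (11), d = 11.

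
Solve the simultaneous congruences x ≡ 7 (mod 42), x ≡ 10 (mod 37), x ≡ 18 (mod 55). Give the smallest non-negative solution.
The moduli 42, 37, 55 are pairwise coprime, so by the CRT there is a unique solution mod 42·37·55 = 85470.
Solve by successive substitution. Start with x ≡ 7 (mod 42).
  Combine with x ≡ 10 (mod 37): write x = 7 + 42·t and require 7 + 42·t ≡ 10 (mod 37), i.e. 42·t ≡ 10 − 7 ≡ 3 (mod 37). Since 42^(−1) ≡ 15 (mod 37) (42 ≡ 5 (mod 37)), t ≡ 15·3 ≡ 8 (mod 37). So x ≡ 7 + 42·8 = 343 (mod 1554).
  Combine with x ≡ 18 (mod 55): write x = 343 + 1554·t and require 343 + 1554·t ≡ 18 (mod 55), i.e. 1554·t ≡ 18 − 343 ≡ 5 (mod 55). Since 1554^(−1) ≡ 4 (mod 55) (1554 ≡ 14 (mod 55)), t ≡ 4·5 ≡ 20 (mod 55). So x ≡ 343 + 1554·20 = 31423 (mod 85470).
Unique solution in [0, 85470): x = 31423.

Final answer: x ≡ 31423 (mod 85470); the representative in [0, 85470) is 31423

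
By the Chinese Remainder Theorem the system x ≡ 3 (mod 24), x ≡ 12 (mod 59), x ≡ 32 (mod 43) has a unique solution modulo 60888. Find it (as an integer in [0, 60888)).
The moduli 24, 59, 43 are pairwise coprime, so by the CRT there is a unique solution mod 24·59·43 = 60888.
Solve by successive substitution. Start with x ≡ 3 (mod 24).
  Combine with x ≡ 12 (mod 59): write x = 3 + 24·t and require 3 + 24·t ≡ 12 (mod 59), i.e. 24·t ≡ 12 − 3 ≡ 9 (mod 59). Since 24^(−1) ≡ 32 (mod 59), t ≡ 32·9 ≡ 52 (mod 59). So x ≡ 3 + 24·52 = 1251 (mod 1416).
  Combine with x ≡ 32 (mod 43): write x = 1251 + 1416·t and require 1251 + 1416·t ≡ 32 (mod 43), i.e. 1416·t ≡ 32 − 1251 ≡ 28 (mod 43). Since 1416^(−1) ≡ 14 (mod 43) (1416 ≡ 40 (mod 43)), t ≡ 14·28 ≡ 5 (mod 43). So x ≡ 1251 + 1416·5 = 8331 (mod 60888).
Unique solution in [0, 60888): x = 8331.

Final answer: x ≡ 8331 (mod 60888); the representative in [0, 60888) is 8331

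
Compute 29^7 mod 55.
39

Use repeated squaring. Binary(7) = 111. Walk through the bits of the exponent 7 left-to-right: at each bit after the leading one, square the running value, then multiply by 29 if the bit is 1 (always reducing mod 55):
  bit 1 = 1 (leading): start with 29.
  bit 2 = 1: square 29^2 = 841 ≡ 16; bit is 1, so multiply 16·29 = 464 ≡ 24 (mod 55).
  bit 3 = 1: square 24^2 = 576 ≡ 26; bit is 1, so multiply 26·29 = 754 ≡ 39 (mod 55).
Final value: 29^7 ≡ 39 (mod 55).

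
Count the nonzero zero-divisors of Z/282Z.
Z/282Z has 189 nonzero zero-divisors

In Z/282Z each nonzero element is either a unit (gcd with 282 is 1) or a zero-divisor (gcd > 1). The number of units is φ(282): factorise 282 = 2 · 3 · 47, so φ(282) = (2 − 1) · (3 − 1) · (47 − 1) = 1 · 2 · 46 = 92. The nonzero elements number 282 − 1 = 281. Hence the nonzero zero-divisors number 281 − 92 = 189.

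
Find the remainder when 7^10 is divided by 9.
7

Use repeated squaring. Binary(10) = 1010. Walk through the bits of the exponent 10 left-to-right: at each bit after the leading one, square the running value, then multiply by 7 if the bit is 1 (always reducing mod 9):
  bit 1 = 1 (leading): start with 7.
  bit 2 = 0: square 7^2 = 49 ≡ 4 (mod 9).
  bit 3 = 1: square 4^2 = 16 ≡ 7; bit is 1, so multiply 7·7 = 49 ≡ 4 (mod 9).
  bit 4 = 0: square 4^2 = 16 ≡ 7 (mod 9).
Final value: 7^10 ≡ 7 (mod 9).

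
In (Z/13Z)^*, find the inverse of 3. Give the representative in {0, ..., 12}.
3^(−1) ≡ 9 (mod 13)

Apply the extended Euclidean algorithm to (13, 3), tracking rows (r, s, t) with s·13 + t·3 = r. Each division r_prev = q·r_cur + r_new produces the new row as (previous row) − q·(current row):
  row A: (13, 1, 0)   [1·13 + 0·3 = 13]
  row B: (3, 0, 1)   [0·13 + 1·3 = 3]
  13 = 4·3 + 1   → row C = row A − 4·row B = (1, 1, −4)   [check: 1·13 − 4·3 = 1]
  3 = 3·1 + 0   → remainder 0, stop. gcd = 1 (last nonzero row C).
The gcd is 1, so 3 is invertible mod 13. The last nonzero row gives 1·13 − 4·3 = 1, so t = −4. So 3^(−1) ≡ −4 ≡ 9 (mod 13). Verify: 3 · 9 = 27 ≡ 1 (mod 13). ✓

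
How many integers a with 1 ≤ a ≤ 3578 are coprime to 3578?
The number of a ∈ {1, ..., 3578} with gcd(a, 3578) = 1 is by definition Euler's totient φ(3578). φ is multiplicative, with φ(p^e) = p^e − p^(e−1). Factorise 3578 = 2 · 1789. Then
  φ(3578) = (2 − 1) · (1789 − 1) = 1 · 1788 = 1788.
So there are 1788 such integers.

Final answer: 1788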